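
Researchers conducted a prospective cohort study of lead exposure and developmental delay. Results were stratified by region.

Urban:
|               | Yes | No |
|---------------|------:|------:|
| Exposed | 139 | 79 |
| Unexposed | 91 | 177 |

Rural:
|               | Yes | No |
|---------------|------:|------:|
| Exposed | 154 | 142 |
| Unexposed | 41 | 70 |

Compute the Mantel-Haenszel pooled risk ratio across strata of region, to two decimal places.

RR_MH = Σ(aᵢ·n₀ᵢ/nᵢ) / Σ(cᵢ·n₁ᵢ/nᵢ), with n₁ᵢ = aᵢ+bᵢ (exposed), n₀ᵢ = cᵢ+dᵢ (unexposed), nᵢ = n₁ᵢ+n₀ᵢ.
Stratum 1 (Urban): n₁ = 218, n₀ = 268, n = 486; a·n₀/n = 139·268/486 = 76.6502; c·n₁/n = 91·218/486 = 40.8189
Stratum 2 (Rural): n₁ = 296, n₀ = 111, n = 407; a·n₀/n = 154·111/407 = 42.0000; c·n₁/n = 41·296/407 = 29.8182
RR_MH = (76.6502 + 42.0000) / (40.8189 + 29.8182) = 118.6502 / 70.6371 = 1.67971

1.68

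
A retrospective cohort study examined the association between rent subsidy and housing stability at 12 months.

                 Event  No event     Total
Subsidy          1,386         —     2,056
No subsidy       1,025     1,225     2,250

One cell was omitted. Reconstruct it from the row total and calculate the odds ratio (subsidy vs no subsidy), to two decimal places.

The missing cell is in the exposed row: 2056 − 1386 = 670.
So a = 1386, b = 670, c = 1025, d = 1225.
OR = (a·d)/(b·c) = (1386 × 1225) / (670 × 1025) = 1697850 / 686750 = 2.47230

2.47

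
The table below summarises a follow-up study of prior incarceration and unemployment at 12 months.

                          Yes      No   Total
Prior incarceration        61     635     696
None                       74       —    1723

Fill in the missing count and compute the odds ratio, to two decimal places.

2.14

The missing cell is in the unexposed row: 1723 − 74 = 1649.
So a = 61, b = 635, c = 74, d = 1649.
OR = (a·d)/(b·c) = (61 × 1649) / (635 × 74) = 100589 / 46990 = 2.14065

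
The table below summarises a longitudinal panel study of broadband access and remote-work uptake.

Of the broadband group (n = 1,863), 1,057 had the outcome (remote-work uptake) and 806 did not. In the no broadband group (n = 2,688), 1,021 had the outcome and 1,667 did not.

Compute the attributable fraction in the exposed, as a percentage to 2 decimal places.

33.05

From the description: a = 1057, b = 806, c = 1021, d = 1667.
Risk in exposed = 1057/1863 = 0.56736; risk in unexposed = 1021/2688 = 0.37984.
RR = 0.56736/0.37984 = 1.49371
AR% = (RR − 1)/RR × 100 = (1.49371 − 1)/1.49371 × 100 = 33.0525%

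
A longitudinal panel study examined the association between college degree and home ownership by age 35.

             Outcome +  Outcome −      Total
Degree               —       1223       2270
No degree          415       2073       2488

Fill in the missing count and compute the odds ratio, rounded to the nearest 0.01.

The missing cell is in the exposed row: 2270 − 1223 = 1047.
So a = 1047, b = 1223, c = 415, d = 2073.
OR = (a·d)/(b·c) = (1047 × 2073) / (1223 × 415) = 2170431 / 507545 = 4.27633

4.28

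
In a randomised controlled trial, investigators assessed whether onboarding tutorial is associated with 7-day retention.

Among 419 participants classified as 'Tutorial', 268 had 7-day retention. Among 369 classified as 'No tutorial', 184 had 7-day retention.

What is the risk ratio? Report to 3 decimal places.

1.283

From the description: a = 268, b = 151, c = 184, d = 185.
Risk in exposed = 268/419 = 0.63962; risk in unexposed = 184/369 = 0.49864.
RR = 0.63962 / 0.49864 = 1.28271
The risk among the exposed is 1.28 times that among the unexposed.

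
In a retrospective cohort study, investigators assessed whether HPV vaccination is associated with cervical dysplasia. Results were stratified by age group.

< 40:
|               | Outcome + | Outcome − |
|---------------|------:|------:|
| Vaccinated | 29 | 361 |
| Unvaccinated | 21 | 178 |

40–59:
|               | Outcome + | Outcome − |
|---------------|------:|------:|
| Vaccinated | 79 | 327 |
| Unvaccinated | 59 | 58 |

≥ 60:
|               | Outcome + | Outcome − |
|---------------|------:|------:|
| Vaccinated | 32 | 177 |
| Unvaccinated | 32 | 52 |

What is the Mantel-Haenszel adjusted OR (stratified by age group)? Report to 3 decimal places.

0.336

OR_MH = Σ(aᵢdᵢ/nᵢ) / Σ(bᵢcᵢ/nᵢ), where nᵢ is the stratum total.
Stratum 1 (< 40): n = 589; a·d/n = 29·178/589 = 8.7640; b·c/n = 361·21/589 = 12.8710
Stratum 2 (40–59): n = 523; a·d/n = 79·58/523 = 8.7610; b·c/n = 327·59/523 = 36.8891
Stratum 3 (≥ 60): n = 293; a·d/n = 32·52/293 = 5.6792; b·c/n = 177·32/293 = 19.3311
OR_MH = (8.7640 + 8.7610 + 5.6792) / (12.8710 + 36.8891 + 19.3311) = 23.2042 / 69.0911 = 0.33585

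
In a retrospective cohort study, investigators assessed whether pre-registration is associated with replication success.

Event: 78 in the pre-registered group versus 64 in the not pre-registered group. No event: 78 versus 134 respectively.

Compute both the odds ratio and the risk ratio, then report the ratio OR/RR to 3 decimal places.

1.354

From the description: a = 78, b = 78, c = 64, d = 134.
OR = (78·134)/(78·64) = 10452/4992 = 2.09375
Risk in exposed = 78/156 = 0.50000; risk in unexposed = 64/198 = 0.32323; RR = 1.54687
OR/RR = 2.09375 / 1.54687 = 1.35354
The outcome is not rare, so the OR lies further from 1 than the RR.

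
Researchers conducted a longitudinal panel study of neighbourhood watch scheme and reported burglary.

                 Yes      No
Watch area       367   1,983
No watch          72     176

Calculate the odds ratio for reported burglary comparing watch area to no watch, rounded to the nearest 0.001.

0.452

Cells: a = 367, b = 1983, c = 72, d = 176.
OR = (a·d)/(b·c) = (367 × 176) / (1983 × 72) = 64592 / 142776 = 0.45240
Exposure is associated with lower odds of reported burglary (OR = 0.45 < 1).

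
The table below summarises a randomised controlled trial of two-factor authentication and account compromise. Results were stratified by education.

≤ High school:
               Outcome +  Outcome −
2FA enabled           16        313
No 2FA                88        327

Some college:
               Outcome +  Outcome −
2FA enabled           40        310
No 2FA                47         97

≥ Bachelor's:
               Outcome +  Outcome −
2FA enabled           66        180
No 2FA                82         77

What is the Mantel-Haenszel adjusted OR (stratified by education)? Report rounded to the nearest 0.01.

0.27

OR_MH = Σ(aᵢdᵢ/nᵢ) / Σ(bᵢcᵢ/nᵢ), where nᵢ is the stratum total.
Stratum 1 (≤ High school): n = 744; a·d/n = 16·327/744 = 7.0323; b·c/n = 313·88/744 = 37.0215
Stratum 2 (Some college): n = 494; a·d/n = 40·97/494 = 7.8543; b·c/n = 310·47/494 = 29.4939
Stratum 3 (≥ Bachelor's): n = 405; a·d/n = 66·77/405 = 12.5481; b·c/n = 180·82/405 = 36.4444
OR_MH = (7.0323 + 7.8543 + 12.5481) / (37.0215 + 29.4939 + 36.4444) = 27.4347 / 102.9599 = 0.26646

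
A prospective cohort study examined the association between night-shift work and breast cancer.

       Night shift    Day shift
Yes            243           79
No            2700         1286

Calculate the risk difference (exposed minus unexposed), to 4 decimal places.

Reading the table with exposure as columns: a = 243 (Night shift, case), b = 2700 (Night shift, non-case), c = 79 (Day shift, case), d = 1286.
Risk in exposed = 243/2943 = 0.082569; risk in unexposed = 79/1365 = 0.057875.
Risk difference = 0.082569 − 0.057875 = 0.024693

0.0247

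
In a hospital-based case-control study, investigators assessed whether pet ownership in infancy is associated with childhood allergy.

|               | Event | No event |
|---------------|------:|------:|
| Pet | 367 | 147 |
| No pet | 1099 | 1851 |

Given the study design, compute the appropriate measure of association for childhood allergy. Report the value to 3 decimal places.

Cells: a = 367, b = 147, c = 1099, d = 1851.
This is a hospital-based case-control study: participants were sampled on outcome status, so risks in the source population cannot be estimated directly — relative risk is not valid here. The odds ratio is the appropriate measure.
OR = (a·d)/(b·c) = (367 × 1851) / (147 × 1099) = 679317 / 161553 = 4.20492

4.205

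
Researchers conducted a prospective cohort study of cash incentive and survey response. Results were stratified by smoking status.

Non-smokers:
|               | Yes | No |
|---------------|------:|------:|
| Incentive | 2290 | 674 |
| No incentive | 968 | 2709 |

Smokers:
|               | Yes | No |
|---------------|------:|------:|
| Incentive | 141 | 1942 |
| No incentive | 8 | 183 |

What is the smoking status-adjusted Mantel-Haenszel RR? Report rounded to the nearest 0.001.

2.913

RR_MH = Σ(aᵢ·n₀ᵢ/nᵢ) / Σ(cᵢ·n₁ᵢ/nᵢ), with n₁ᵢ = aᵢ+bᵢ (exposed), n₀ᵢ = cᵢ+dᵢ (unexposed), nᵢ = n₁ᵢ+n₀ᵢ.
Stratum 1 (Non-smokers): n₁ = 2964, n₀ = 3677, n = 6641; a·n₀/n = 2290·3677/6641 = 1267.9310; c·n₁/n = 968·2964/6641 = 432.0361
Stratum 2 (Smokers): n₁ = 2083, n₀ = 191, n = 2274; a·n₀/n = 141·191/2274 = 11.8430; c·n₁/n = 8·2083/2274 = 7.3281
RR_MH = (1267.9310 + 11.8430) / (432.0361 + 7.3281) = 1279.7740 / 439.3642 = 2.91279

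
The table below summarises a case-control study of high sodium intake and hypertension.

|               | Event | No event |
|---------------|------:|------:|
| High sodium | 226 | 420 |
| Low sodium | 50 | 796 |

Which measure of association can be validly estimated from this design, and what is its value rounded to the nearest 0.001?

Cells: a = 226, b = 420, c = 50, d = 796.
This is a case-control study: participants were sampled on outcome status, so risks in the source population cannot be estimated directly — relative risk is not valid here. The odds ratio is the appropriate measure.
OR = (a·d)/(b·c) = (226 × 796) / (420 × 50) = 179896 / 21000 = 8.56648

8.566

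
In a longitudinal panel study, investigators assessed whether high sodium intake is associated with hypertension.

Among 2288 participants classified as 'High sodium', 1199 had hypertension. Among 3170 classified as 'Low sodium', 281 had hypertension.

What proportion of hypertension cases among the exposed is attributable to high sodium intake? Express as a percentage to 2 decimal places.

83.08

From the description: a = 1199, b = 1089, c = 281, d = 2889.
Risk in exposed = 1199/2288 = 0.52404; risk in unexposed = 281/3170 = 0.08864.
RR = 0.52404/0.08864 = 5.91175
AR% = (RR − 1)/RR × 100 = (5.91175 − 1)/5.91175 × 100 = 83.0845%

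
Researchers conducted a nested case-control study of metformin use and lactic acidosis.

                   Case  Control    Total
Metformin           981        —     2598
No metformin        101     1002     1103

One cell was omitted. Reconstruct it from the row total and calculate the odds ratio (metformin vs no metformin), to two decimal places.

The missing cell is in the exposed row: 2598 − 981 = 1617.
So a = 981, b = 1617, c = 101, d = 1002.
OR = (a·d)/(b·c) = (981 × 1002) / (1617 × 101) = 982962 / 163317 = 6.01874

6.02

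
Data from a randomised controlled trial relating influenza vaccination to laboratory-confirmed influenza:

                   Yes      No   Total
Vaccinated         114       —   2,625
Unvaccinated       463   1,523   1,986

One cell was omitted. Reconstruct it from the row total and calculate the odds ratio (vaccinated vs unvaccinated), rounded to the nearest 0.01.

0.15

The missing cell is in the exposed row: 2625 − 114 = 2511.
So a = 114, b = 2511, c = 463, d = 1523.
OR = (a·d)/(b·c) = (114 × 1523) / (2511 × 463) = 173622 / 1162593 = 0.14934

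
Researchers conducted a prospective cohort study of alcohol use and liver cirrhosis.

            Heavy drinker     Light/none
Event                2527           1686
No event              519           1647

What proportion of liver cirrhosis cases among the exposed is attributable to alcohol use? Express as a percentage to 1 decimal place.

Reading the table with exposure as columns: a = 2527 (Heavy drinker, case), b = 519 (Heavy drinker, non-case), c = 1686 (Light/none, case), d = 1647.
Risk in exposed = 2527/3046 = 0.82961; risk in unexposed = 1686/3333 = 0.50585.
RR = 0.82961/0.50585 = 1.64003
AR% = (RR − 1)/RR × 100 = (1.64003 − 1)/1.64003 × 100 = 39.0257%

39.0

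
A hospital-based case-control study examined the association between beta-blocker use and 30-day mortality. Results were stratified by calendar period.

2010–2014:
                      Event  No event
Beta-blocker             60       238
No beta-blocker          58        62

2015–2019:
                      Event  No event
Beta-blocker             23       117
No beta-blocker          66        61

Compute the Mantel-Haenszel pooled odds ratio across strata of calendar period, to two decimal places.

OR_MH = Σ(aᵢdᵢ/nᵢ) / Σ(bᵢcᵢ/nᵢ), where nᵢ is the stratum total.
Stratum 1 (2010–2014): n = 418; a·d/n = 60·62/418 = 8.8995; b·c/n = 238·58/418 = 33.0239
Stratum 2 (2015–2019): n = 267; a·d/n = 23·61/267 = 5.2547; b·c/n = 117·66/267 = 28.9213
OR_MH = (8.8995 + 5.2547) / (33.0239 + 28.9213) = 14.1542 / 61.9453 = 0.22850

0.23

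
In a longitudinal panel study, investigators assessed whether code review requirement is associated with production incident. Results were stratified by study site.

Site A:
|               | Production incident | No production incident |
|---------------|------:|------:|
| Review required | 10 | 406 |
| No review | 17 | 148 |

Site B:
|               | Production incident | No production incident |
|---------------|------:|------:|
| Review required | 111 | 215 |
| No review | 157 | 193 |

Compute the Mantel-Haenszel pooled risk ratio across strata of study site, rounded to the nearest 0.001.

0.686

RR_MH = Σ(aᵢ·n₀ᵢ/nᵢ) / Σ(cᵢ·n₁ᵢ/nᵢ), with n₁ᵢ = aᵢ+bᵢ (exposed), n₀ᵢ = cᵢ+dᵢ (unexposed), nᵢ = n₁ᵢ+n₀ᵢ.
Stratum 1 (Site A): n₁ = 416, n₀ = 165, n = 581; a·n₀/n = 10·165/581 = 2.8399; c·n₁/n = 17·416/581 = 12.1721
Stratum 2 (Site B): n₁ = 326, n₀ = 350, n = 676; a·n₀/n = 111·350/676 = 57.4704; c·n₁/n = 157·326/676 = 75.7130
RR_MH = (2.8399 + 57.4704) / (12.1721 + 75.7130) = 60.3103 / 87.8851 = 0.68624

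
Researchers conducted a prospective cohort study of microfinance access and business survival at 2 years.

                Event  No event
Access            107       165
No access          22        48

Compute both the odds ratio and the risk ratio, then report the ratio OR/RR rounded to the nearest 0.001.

Cells: a = 107, b = 165, c = 22, d = 48.
OR = (107·48)/(165·22) = 5136/3630 = 1.41488
Risk in exposed = 107/272 = 0.39338; risk in unexposed = 22/70 = 0.31429; RR = 1.25167
OR/RR = 1.41488 / 1.25167 = 1.13039
The outcome is not rare, so the OR lies further from 1 than the RR.

1.130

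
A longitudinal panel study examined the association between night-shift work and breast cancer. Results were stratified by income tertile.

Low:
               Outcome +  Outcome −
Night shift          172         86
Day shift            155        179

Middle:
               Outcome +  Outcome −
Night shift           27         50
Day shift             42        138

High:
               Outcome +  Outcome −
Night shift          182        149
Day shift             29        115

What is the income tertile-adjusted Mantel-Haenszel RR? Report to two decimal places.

RR_MH = Σ(aᵢ·n₀ᵢ/nᵢ) / Σ(cᵢ·n₁ᵢ/nᵢ), with n₁ᵢ = aᵢ+bᵢ (exposed), n₀ᵢ = cᵢ+dᵢ (unexposed), nᵢ = n₁ᵢ+n₀ᵢ.
Stratum 1 (Low): n₁ = 258, n₀ = 334, n = 592; a·n₀/n = 172·334/592 = 97.0405; c·n₁/n = 155·258/592 = 67.5507
Stratum 2 (Middle): n₁ = 77, n₀ = 180, n = 257; a·n₀/n = 27·180/257 = 18.9105; c·n₁/n = 42·77/257 = 12.5837
Stratum 3 (High): n₁ = 331, n₀ = 144, n = 475; a·n₀/n = 182·144/475 = 55.1747; c·n₁/n = 29·331/475 = 20.2084
RR_MH = (97.0405 + 18.9105 + 55.1747) / (67.5507 + 12.5837 + 20.2084) = 171.1258 / 100.3428 = 1.70541

1.71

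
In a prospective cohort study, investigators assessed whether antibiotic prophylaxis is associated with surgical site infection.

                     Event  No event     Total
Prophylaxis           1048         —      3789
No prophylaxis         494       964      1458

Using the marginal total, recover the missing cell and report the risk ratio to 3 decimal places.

0.816

The missing cell is in the exposed row: 3789 − 1048 = 2741.
So a = 1048, b = 2741, c = 494, d = 964.
RR = [a/(a+b)] / [c/(c+d)] = (1048/3789) / (494/1458) = 0.27659/0.33882 = 0.81633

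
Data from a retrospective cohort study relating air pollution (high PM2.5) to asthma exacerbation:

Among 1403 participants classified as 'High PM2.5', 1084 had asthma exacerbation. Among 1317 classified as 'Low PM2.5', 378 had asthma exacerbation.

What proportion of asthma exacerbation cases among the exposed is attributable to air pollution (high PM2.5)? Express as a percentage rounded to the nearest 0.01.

62.85

From the description: a = 1084, b = 319, c = 378, d = 939.
Risk in exposed = 1084/1403 = 0.77263; risk in unexposed = 378/1317 = 0.28702.
RR = 0.77263/0.28702 = 2.69194
AR% = (RR − 1)/RR × 100 = (2.69194 − 1)/2.69194 × 100 = 62.8521%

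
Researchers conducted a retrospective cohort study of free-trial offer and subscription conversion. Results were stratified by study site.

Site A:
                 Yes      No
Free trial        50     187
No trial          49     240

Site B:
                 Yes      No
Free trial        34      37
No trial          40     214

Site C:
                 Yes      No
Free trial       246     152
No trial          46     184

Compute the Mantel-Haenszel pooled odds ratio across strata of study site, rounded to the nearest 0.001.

OR_MH = Σ(aᵢdᵢ/nᵢ) / Σ(bᵢcᵢ/nᵢ), where nᵢ is the stratum total.
Stratum 1 (Site A): n = 526; a·d/n = 50·240/526 = 22.8137; b·c/n = 187·49/526 = 17.4202
Stratum 2 (Site B): n = 325; a·d/n = 34·214/325 = 22.3877; b·c/n = 37·40/325 = 4.5538
Stratum 3 (Site C): n = 628; a·d/n = 246·184/628 = 72.0764; b·c/n = 152·46/628 = 11.1338
OR_MH = (22.8137 + 22.3877 + 72.0764) / (17.4202 + 4.5538 + 11.1338) = 117.2778 / 33.1078 = 3.54231

3.542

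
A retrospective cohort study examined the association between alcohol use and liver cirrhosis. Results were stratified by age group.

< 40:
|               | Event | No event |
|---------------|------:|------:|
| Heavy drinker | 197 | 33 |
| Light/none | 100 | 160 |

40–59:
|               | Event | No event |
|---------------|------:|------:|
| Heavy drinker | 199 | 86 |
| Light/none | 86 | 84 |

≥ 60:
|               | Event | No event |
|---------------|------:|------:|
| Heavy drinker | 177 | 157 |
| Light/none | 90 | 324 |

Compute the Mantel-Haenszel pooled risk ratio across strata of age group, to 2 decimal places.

RR_MH = Σ(aᵢ·n₀ᵢ/nᵢ) / Σ(cᵢ·n₁ᵢ/nᵢ), with n₁ᵢ = aᵢ+bᵢ (exposed), n₀ᵢ = cᵢ+dᵢ (unexposed), nᵢ = n₁ᵢ+n₀ᵢ.
Stratum 1 (< 40): n₁ = 230, n₀ = 260, n = 490; a·n₀/n = 197·260/490 = 104.5306; c·n₁/n = 100·230/490 = 46.9388
Stratum 2 (40–59): n₁ = 285, n₀ = 170, n = 455; a·n₀/n = 199·170/455 = 74.3516; c·n₁/n = 86·285/455 = 53.8681
Stratum 3 (≥ 60): n₁ = 334, n₀ = 414, n = 748; a·n₀/n = 177·414/748 = 97.9652; c·n₁/n = 90·334/748 = 40.1872
RR_MH = (104.5306 + 74.3516 + 97.9652) / (46.9388 + 53.8681 + 40.1872) = 276.8475 / 140.9941 = 1.96354

1.96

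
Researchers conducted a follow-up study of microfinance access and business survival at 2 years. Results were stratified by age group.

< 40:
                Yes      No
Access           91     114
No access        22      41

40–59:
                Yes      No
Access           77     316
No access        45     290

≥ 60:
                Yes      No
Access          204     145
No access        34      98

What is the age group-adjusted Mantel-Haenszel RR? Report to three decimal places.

RR_MH = Σ(aᵢ·n₀ᵢ/nᵢ) / Σ(cᵢ·n₁ᵢ/nᵢ), with n₁ᵢ = aᵢ+bᵢ (exposed), n₀ᵢ = cᵢ+dᵢ (unexposed), nᵢ = n₁ᵢ+n₀ᵢ.
Stratum 1 (< 40): n₁ = 205, n₀ = 63, n = 268; a·n₀/n = 91·63/268 = 21.3918; c·n₁/n = 22·205/268 = 16.8284
Stratum 2 (40–59): n₁ = 393, n₀ = 335, n = 728; a·n₀/n = 77·335/728 = 35.4327; c·n₁/n = 45·393/728 = 24.2926
Stratum 3 (≥ 60): n₁ = 349, n₀ = 132, n = 481; a·n₀/n = 204·132/481 = 55.9834; c·n₁/n = 34·349/481 = 24.6694
RR_MH = (21.3918 + 35.4327 + 55.9834) / (16.8284 + 24.2926 + 24.6694) = 112.8079 / 65.7904 = 1.71466

1.715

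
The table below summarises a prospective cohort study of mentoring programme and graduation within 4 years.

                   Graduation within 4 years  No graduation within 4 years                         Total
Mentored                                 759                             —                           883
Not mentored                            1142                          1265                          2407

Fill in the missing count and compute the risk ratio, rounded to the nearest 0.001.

1.812

The missing cell is in the exposed row: 883 − 759 = 124.
So a = 759, b = 124, c = 1142, d = 1265.
RR = [a/(a+b)] / [c/(c+d)] = (759/883) / (1142/2407) = 0.85957/0.47445 = 1.81172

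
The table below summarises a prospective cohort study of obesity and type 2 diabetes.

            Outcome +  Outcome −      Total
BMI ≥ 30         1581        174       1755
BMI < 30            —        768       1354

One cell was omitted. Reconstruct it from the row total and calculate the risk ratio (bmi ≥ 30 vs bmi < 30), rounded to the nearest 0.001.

The missing cell is in the unexposed row: 1354 − 768 = 586.
So a = 1581, b = 174, c = 586, d = 768.
RR = [a/(a+b)] / [c/(c+d)] = (1581/1755) / (586/1354) = 0.90085/0.43279 = 2.08150

2.081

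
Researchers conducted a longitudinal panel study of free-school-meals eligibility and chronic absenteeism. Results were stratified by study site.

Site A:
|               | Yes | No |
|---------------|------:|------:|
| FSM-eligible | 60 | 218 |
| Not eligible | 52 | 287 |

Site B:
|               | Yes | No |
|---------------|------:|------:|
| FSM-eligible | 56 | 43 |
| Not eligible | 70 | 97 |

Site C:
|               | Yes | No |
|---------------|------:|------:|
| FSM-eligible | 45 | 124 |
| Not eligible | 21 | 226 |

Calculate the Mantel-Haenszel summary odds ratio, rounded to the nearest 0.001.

OR_MH = Σ(aᵢdᵢ/nᵢ) / Σ(bᵢcᵢ/nᵢ), where nᵢ is the stratum total.
Stratum 1 (Site A): n = 617; a·d/n = 60·287/617 = 27.9092; b·c/n = 218·52/617 = 18.3728
Stratum 2 (Site B): n = 266; a·d/n = 56·97/266 = 20.4211; b·c/n = 43·70/266 = 11.3158
Stratum 3 (Site C): n = 416; a·d/n = 45·226/416 = 24.4471; b·c/n = 124·21/416 = 6.2596
OR_MH = (27.9092 + 20.4211 + 24.4471) / (18.3728 + 11.3158 + 6.2596) = 72.7774 / 35.9482 = 2.02451

2.025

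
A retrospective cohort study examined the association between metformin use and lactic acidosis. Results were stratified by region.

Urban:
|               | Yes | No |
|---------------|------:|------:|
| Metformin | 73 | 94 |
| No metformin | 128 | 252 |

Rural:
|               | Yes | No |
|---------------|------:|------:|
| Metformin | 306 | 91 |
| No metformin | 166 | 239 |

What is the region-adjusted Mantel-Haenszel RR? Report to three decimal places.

1.693

RR_MH = Σ(aᵢ·n₀ᵢ/nᵢ) / Σ(cᵢ·n₁ᵢ/nᵢ), with n₁ᵢ = aᵢ+bᵢ (exposed), n₀ᵢ = cᵢ+dᵢ (unexposed), nᵢ = n₁ᵢ+n₀ᵢ.
Stratum 1 (Urban): n₁ = 167, n₀ = 380, n = 547; a·n₀/n = 73·380/547 = 50.7130; c·n₁/n = 128·167/547 = 39.0786
Stratum 2 (Rural): n₁ = 397, n₀ = 405, n = 802; a·n₀/n = 306·405/802 = 154.5262; c·n₁/n = 166·397/802 = 82.1721
RR_MH = (50.7130 + 154.5262) / (39.0786 + 82.1721) = 205.2392 / 121.2507 = 1.69268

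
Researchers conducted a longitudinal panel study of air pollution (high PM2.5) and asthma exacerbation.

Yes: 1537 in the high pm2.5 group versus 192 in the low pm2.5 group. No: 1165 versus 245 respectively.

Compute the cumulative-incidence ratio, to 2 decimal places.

From the description: a = 1537, b = 1165, c = 192, d = 245.
Risk in exposed = 1537/2702 = 0.56884; risk in unexposed = 192/437 = 0.43936.
RR = 0.56884 / 0.43936 = 1.29470
The risk among the exposed is 1.29 times that among the unexposed.

1.29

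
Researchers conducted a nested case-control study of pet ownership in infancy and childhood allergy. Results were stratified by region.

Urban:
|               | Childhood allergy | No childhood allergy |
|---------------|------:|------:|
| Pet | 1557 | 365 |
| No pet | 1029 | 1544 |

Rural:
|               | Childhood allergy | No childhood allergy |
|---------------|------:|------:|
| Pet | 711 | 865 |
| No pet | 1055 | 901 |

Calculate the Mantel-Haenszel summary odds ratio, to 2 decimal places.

2.09

OR_MH = Σ(aᵢdᵢ/nᵢ) / Σ(bᵢcᵢ/nᵢ), where nᵢ is the stratum total.
Stratum 1 (Urban): n = 4495; a·d/n = 1557·1544/4495 = 534.8182; b·c/n = 365·1029/4495 = 83.5562
Stratum 2 (Rural): n = 3532; a·d/n = 711·901/3532 = 181.3734; b·c/n = 865·1055/3532 = 258.3734
OR_MH = (534.8182 + 181.3734) / (83.5562 + 258.3734) = 716.1917 / 341.9296 = 2.09456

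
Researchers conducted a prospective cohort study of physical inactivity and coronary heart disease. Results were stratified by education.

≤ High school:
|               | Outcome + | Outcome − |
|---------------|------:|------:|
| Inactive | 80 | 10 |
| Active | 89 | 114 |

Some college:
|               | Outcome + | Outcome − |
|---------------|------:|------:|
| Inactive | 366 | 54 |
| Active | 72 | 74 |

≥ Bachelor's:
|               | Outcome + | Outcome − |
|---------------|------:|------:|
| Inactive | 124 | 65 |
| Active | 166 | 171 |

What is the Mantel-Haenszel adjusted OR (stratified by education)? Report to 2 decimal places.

OR_MH = Σ(aᵢdᵢ/nᵢ) / Σ(bᵢcᵢ/nᵢ), where nᵢ is the stratum total.
Stratum 1 (≤ High school): n = 293; a·d/n = 80·114/293 = 31.1263; b·c/n = 10·89/293 = 3.0375
Stratum 2 (Some college): n = 566; a·d/n = 366·74/566 = 47.8516; b·c/n = 54·72/566 = 6.8693
Stratum 3 (≥ Bachelor's): n = 526; a·d/n = 124·171/526 = 40.3118; b·c/n = 65·166/526 = 20.5133
OR_MH = (31.1263 + 47.8516 + 40.3118) / (3.0375 + 6.8693 + 20.5133) = 119.2897 / 30.4201 = 3.92141

3.92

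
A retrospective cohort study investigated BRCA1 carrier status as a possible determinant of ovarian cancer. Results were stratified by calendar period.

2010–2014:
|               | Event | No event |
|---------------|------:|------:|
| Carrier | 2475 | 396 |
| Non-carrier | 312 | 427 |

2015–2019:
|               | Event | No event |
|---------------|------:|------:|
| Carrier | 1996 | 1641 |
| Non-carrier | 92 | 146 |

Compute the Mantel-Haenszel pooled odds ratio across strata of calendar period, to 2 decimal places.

OR_MH = Σ(aᵢdᵢ/nᵢ) / Σ(bᵢcᵢ/nᵢ), where nᵢ is the stratum total.
Stratum 1 (2010–2014): n = 3610; a·d/n = 2475·427/3610 = 292.7493; b·c/n = 396·312/3610 = 34.2249
Stratum 2 (2015–2019): n = 3875; a·d/n = 1996·146/3875 = 75.2041; b·c/n = 1641·92/3875 = 38.9605
OR_MH = (292.7493 + 75.2041) / (34.2249 + 38.9605) = 367.9534 / 73.1854 = 5.02769

5.03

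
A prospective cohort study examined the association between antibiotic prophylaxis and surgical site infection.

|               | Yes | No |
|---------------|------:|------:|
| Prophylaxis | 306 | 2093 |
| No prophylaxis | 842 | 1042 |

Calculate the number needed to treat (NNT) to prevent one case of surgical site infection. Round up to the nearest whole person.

Risk in treated group = 306/2399 = 0.12755; risk in control = 842/1884 = 0.44692.
Absolute risk reduction = 0.44692 − 0.12755 = 0.31937
NNT = 1 / ARR = 1 / 0.31937 = 3.131 → round up → 4

4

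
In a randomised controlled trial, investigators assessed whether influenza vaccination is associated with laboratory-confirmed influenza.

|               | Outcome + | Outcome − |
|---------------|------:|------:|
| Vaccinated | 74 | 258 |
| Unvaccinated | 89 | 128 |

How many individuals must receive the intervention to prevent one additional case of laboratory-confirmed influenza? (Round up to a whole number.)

6

Risk in treated group = 74/332 = 0.22289; risk in control = 89/217 = 0.41014.
Absolute risk reduction = 0.41014 − 0.22289 = 0.18725
NNT = 1 / ARR = 1 / 0.18725 = 5.341 → round up → 6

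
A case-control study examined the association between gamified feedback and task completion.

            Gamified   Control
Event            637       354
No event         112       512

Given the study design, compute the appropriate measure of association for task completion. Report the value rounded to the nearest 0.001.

8.226

Reading the table with exposure as columns: a = 637 (Gamified, case), b = 112 (Gamified, non-case), c = 354 (Control, case), d = 512.
This is a case-control study: participants were sampled on outcome status, so risks in the source population cannot be estimated directly — relative risk is not valid here. The odds ratio is the appropriate measure.
OR = (a·d)/(b·c) = (637 × 512) / (112 × 354) = 326144 / 39648 = 8.22599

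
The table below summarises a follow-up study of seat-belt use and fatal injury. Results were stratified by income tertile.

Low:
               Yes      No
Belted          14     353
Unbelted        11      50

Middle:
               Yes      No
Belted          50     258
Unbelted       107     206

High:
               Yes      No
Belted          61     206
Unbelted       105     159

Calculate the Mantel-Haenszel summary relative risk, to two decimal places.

RR_MH = Σ(aᵢ·n₀ᵢ/nᵢ) / Σ(cᵢ·n₁ᵢ/nᵢ), with n₁ᵢ = aᵢ+bᵢ (exposed), n₀ᵢ = cᵢ+dᵢ (unexposed), nᵢ = n₁ᵢ+n₀ᵢ.
Stratum 1 (Low): n₁ = 367, n₀ = 61, n = 428; a·n₀/n = 14·61/428 = 1.9953; c·n₁/n = 11·367/428 = 9.4322
Stratum 2 (Middle): n₁ = 308, n₀ = 313, n = 621; a·n₀/n = 50·313/621 = 25.2013; c·n₁/n = 107·308/621 = 53.0692
Stratum 3 (High): n₁ = 267, n₀ = 264, n = 531; a·n₀/n = 61·264/531 = 30.3277; c·n₁/n = 105·267/531 = 52.7966
RR_MH = (1.9953 + 25.2013 + 30.3277) / (9.4322 + 53.0692 + 52.7966) = 57.5243 / 115.2981 = 0.49892

0.50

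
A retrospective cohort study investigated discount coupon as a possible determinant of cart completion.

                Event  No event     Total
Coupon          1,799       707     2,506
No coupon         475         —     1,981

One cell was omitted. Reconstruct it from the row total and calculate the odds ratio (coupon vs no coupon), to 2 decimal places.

8.07

The missing cell is in the unexposed row: 1981 − 475 = 1506.
So a = 1799, b = 707, c = 475, d = 1506.
OR = (a·d)/(b·c) = (1799 × 1506) / (707 × 475) = 2709294 / 335825 = 8.06758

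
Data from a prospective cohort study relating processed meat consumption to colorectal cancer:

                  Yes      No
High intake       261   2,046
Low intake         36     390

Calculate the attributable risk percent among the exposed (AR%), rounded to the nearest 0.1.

25.3

Cells: a = 261, b = 2046, c = 36, d = 390.
Risk in exposed = 261/2307 = 0.11313; risk in unexposed = 36/426 = 0.08451.
RR = 0.11313/0.08451 = 1.33875
AR% = (RR − 1)/RR × 100 = (1.33875 − 1)/1.33875 × 100 = 25.3035%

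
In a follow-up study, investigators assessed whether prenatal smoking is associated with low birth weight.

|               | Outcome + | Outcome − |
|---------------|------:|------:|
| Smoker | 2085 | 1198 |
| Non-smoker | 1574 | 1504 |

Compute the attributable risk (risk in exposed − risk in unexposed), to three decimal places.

0.124

Cells: a = 2085, b = 1198, c = 1574, d = 1504.
Risk in exposed = 2085/3283 = 0.635090; risk in unexposed = 1574/3078 = 0.511371.
Risk difference = 0.635090 − 0.511371 = 0.123719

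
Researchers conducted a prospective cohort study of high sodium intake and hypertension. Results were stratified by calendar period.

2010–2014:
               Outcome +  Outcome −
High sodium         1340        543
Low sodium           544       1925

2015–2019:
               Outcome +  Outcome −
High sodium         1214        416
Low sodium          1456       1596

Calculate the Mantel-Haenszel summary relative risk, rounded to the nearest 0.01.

RR_MH = Σ(aᵢ·n₀ᵢ/nᵢ) / Σ(cᵢ·n₁ᵢ/nᵢ), with n₁ᵢ = aᵢ+bᵢ (exposed), n₀ᵢ = cᵢ+dᵢ (unexposed), nᵢ = n₁ᵢ+n₀ᵢ.
Stratum 1 (2010–2014): n₁ = 1883, n₀ = 2469, n = 4352; a·n₀/n = 1340·2469/4352 = 760.2160; c·n₁/n = 544·1883/4352 = 235.3750
Stratum 2 (2015–2019): n₁ = 1630, n₀ = 3052, n = 4682; a·n₀/n = 1214·3052/4682 = 791.3558; c·n₁/n = 1456·1630/4682 = 506.8945
RR_MH = (760.2160 + 791.3558) / (235.3750 + 506.8945) = 1551.5718 / 742.2695 = 2.09031

2.09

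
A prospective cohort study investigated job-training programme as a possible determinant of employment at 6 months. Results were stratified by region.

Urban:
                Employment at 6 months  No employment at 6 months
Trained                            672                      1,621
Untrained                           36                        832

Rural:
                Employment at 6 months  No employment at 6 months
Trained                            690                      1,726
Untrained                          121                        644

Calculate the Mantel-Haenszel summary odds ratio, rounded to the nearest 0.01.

OR_MH = Σ(aᵢdᵢ/nᵢ) / Σ(bᵢcᵢ/nᵢ), where nᵢ is the stratum total.
Stratum 1 (Urban): n = 3161; a·d/n = 672·832/3161 = 176.8757; b·c/n = 1621·36/3161 = 18.4612
Stratum 2 (Rural): n = 3181; a·d/n = 690·644/3181 = 139.6919; b·c/n = 1726·121/3181 = 65.6542
OR_MH = (176.8757 + 139.6919) / (18.4612 + 65.6542) = 316.5676 / 84.1154 = 3.76349

3.76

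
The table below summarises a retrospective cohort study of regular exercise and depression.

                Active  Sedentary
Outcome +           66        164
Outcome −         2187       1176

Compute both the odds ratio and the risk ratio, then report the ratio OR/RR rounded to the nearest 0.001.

Reading the table with exposure as columns: a = 66 (Active, case), b = 2187 (Active, non-case), c = 164 (Sedentary, case), d = 1176.
OR = (66·1176)/(2187·164) = 77616/358668 = 0.21640
Risk in exposed = 66/2253 = 0.02929; risk in unexposed = 164/1340 = 0.12239; RR = 0.23936
OR/RR = 0.21640 / 0.23936 = 0.90410
The outcome is not rare, so the OR lies further from 1 than the RR.

0.904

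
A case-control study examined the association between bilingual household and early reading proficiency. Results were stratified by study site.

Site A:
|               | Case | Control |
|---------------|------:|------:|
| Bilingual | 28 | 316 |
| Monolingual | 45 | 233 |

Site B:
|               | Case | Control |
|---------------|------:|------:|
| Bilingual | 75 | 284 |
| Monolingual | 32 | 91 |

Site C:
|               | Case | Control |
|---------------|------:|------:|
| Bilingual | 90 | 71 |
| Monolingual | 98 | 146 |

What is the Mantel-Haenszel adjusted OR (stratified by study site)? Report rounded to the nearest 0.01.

OR_MH = Σ(aᵢdᵢ/nᵢ) / Σ(bᵢcᵢ/nᵢ), where nᵢ is the stratum total.
Stratum 1 (Site A): n = 622; a·d/n = 28·233/622 = 10.4887; b·c/n = 316·45/622 = 22.8617
Stratum 2 (Site B): n = 482; a·d/n = 75·91/482 = 14.1598; b·c/n = 284·32/482 = 18.8548
Stratum 3 (Site C): n = 405; a·d/n = 90·146/405 = 32.4444; b·c/n = 71·98/405 = 17.1802
OR_MH = (10.4887 + 14.1598 + 32.4444) / (22.8617 + 18.8548 + 17.1802) = 57.0929 / 58.8968 = 0.96937

0.97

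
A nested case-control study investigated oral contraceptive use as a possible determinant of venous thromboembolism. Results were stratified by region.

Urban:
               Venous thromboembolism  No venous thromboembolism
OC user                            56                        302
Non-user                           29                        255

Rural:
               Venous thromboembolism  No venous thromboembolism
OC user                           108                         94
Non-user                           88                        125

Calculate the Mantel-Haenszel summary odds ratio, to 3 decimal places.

1.631

OR_MH = Σ(aᵢdᵢ/nᵢ) / Σ(bᵢcᵢ/nᵢ), where nᵢ is the stratum total.
Stratum 1 (Urban): n = 642; a·d/n = 56·255/642 = 22.2430; b·c/n = 302·29/642 = 13.6417
Stratum 2 (Rural): n = 415; a·d/n = 108·125/415 = 32.5301; b·c/n = 94·88/415 = 19.9325
OR_MH = (22.2430 + 32.5301) / (13.6417 + 19.9325) = 54.7731 / 33.5743 = 1.63140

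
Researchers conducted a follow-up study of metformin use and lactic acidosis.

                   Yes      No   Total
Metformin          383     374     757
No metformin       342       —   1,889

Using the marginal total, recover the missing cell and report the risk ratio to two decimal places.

The missing cell is in the unexposed row: 1889 − 342 = 1547.
So a = 383, b = 374, c = 342, d = 1547.
RR = [a/(a+b)] / [c/(c+d)] = (383/757) / (342/1889) = 0.50594/0.18105 = 2.79453

2.79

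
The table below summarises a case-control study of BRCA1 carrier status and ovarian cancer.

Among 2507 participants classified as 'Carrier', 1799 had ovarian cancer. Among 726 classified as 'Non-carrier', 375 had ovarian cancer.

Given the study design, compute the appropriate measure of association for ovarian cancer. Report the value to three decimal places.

2.378

From the description: a = 1799, b = 708, c = 375, d = 351.
This is a case-control study: participants were sampled on outcome status, so risks in the source population cannot be estimated directly — relative risk is not valid here. The odds ratio is the appropriate measure.
OR = (a·d)/(b·c) = (1799 × 351) / (708 × 375) = 631449 / 265500 = 2.37834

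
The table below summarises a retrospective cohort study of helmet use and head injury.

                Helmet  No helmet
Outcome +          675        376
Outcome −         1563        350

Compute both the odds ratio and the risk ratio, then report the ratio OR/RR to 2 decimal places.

Reading the table with exposure as columns: a = 675 (Helmet, case), b = 1563 (Helmet, non-case), c = 376 (No helmet, case), d = 350.
OR = (675·350)/(1563·376) = 236250/587688 = 0.40200
Risk in exposed = 675/2238 = 0.30161; risk in unexposed = 376/726 = 0.51791; RR = 0.58236
OR/RR = 0.40200 / 0.58236 = 0.69029
The outcome is not rare, so the OR lies further from 1 than the RR.

0.69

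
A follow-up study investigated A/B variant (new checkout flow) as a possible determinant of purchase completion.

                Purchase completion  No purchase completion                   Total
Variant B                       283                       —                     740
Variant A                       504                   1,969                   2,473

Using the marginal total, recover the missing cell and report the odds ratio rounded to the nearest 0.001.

The missing cell is in the exposed row: 740 − 283 = 457.
So a = 283, b = 457, c = 504, d = 1969.
OR = (a·d)/(b·c) = (283 × 1969) / (457 × 504) = 557227 / 230328 = 2.41928

2.419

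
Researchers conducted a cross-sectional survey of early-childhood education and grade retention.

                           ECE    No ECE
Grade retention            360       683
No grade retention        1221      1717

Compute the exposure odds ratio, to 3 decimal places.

Reading the table with exposure as columns: a = 360 (ECE, case), b = 1221 (ECE, non-case), c = 683 (No ECE, case), d = 1717.
OR = (a·d)/(b·c) = (360 × 1717) / (1221 × 683) = 618120 / 833943 = 0.74120
Exposure is associated with lower odds of grade retention (OR = 0.74 < 1).

0.741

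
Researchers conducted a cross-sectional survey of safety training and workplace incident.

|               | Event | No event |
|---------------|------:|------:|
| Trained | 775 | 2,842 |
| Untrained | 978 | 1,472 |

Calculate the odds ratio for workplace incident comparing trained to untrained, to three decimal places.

0.410

Cells: a = 775, b = 2842, c = 978, d = 1472.
OR = (a·d)/(b·c) = (775 × 1472) / (2842 × 978) = 1140800 / 2779476 = 0.41044
Exposure is associated with lower odds of workplace incident (OR = 0.41 < 1).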